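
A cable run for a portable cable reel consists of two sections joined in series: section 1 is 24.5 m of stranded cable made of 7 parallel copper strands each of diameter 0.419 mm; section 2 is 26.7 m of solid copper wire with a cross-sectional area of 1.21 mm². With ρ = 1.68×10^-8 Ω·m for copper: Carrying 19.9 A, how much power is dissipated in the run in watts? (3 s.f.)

Section 1: A_strand = π(2.0950e-04)² = 1.379e-07 m²; R₁ = ρL/(N·A_s) = (1.68×10^-8)(24.5)/(7×1.379e-07) = 0.4264 Ω
Section 2: A = 1.21 mm² = 1.210e-06 m²
R₂ = (1.68×10^-8)(26.7)/(1.210e-06) = 0.3707 Ω
R = R₁ + R₂ = 0.7972 Ω
P = I²R = (19.9)² × 0.7972 = 316 W

316 W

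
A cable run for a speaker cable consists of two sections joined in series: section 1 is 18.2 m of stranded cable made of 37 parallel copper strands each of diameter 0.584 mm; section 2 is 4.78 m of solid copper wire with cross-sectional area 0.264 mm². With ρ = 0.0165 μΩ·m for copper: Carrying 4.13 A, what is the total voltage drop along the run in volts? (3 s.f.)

ρ = 0.0165 μΩ·m = 1.65×10^-8 Ω·m
Section 1: A_strand = π(2.9200e-04)² = 2.679e-07 m²; R₁ = ρL/(N·A_s) = (1.65×10^-8)(18.2)/(37×2.679e-07) = 0.0303 Ω
Section 2: A = 0.264 mm² = 2.640e-07 m²
R₂ = (1.65×10^-8)(4.78)/(2.640e-07) = 0.2988 Ω
R = R₁ + R₂ = 0.329 Ω
V = IR = 4.13 × 0.329 = 1.36 V

1.36 V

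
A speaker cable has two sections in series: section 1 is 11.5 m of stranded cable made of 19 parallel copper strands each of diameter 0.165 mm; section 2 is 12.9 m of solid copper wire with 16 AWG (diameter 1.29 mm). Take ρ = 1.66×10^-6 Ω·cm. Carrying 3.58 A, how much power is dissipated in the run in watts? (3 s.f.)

ρ = 1.66×10^-6 Ω·cm = 1.66×10^-8 Ω·m
Section 1: A_strand = π(8.2500e-05)² = 2.138e-08 m²; R₁ = ρL/(N·A_s) = (1.66×10^-8)(11.5)/(19×2.138e-08) = 0.4699 Ω
Section 2: A = π(1.29/2 mm)² = π(6.4500e-04 m)² = 1.307e-06 m²
R₂ = (1.66×10^-8)(12.9)/(1.307e-06) = 0.1638 Ω
R = R₁ + R₂ = 0.6337 Ω
P = I²R = (3.58)² × 0.6337 = 8.12 W

8.12 W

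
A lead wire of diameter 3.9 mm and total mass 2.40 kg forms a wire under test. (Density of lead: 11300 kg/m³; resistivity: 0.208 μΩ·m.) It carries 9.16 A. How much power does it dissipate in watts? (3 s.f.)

ρ = 0.208 μΩ·m = 2.08×10^-7 Ω·m
A = π(d/2)² = π(1.9500e-03 m)² = 1.1946e-05 m²
L = m/(density·A) = 2.4/(11300×1.1946e-05) = 17.78 m
R = ρL/A = (2.08×10^-7)(17.78)/(1.1946e-05) = 0.3096 Ω
P = I²R = (9.16)² × 0.3096 = 26.0 W

26.0 W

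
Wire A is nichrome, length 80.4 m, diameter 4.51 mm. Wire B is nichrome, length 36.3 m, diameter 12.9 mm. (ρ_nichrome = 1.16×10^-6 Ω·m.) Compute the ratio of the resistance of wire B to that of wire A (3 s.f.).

R ∝ ρL/d², so R_B/R_A = (L_B/L_A) × (d_A/d_B)²
= (36.3/80.4) × (4.51/12.9)² = 0.0552

0.0552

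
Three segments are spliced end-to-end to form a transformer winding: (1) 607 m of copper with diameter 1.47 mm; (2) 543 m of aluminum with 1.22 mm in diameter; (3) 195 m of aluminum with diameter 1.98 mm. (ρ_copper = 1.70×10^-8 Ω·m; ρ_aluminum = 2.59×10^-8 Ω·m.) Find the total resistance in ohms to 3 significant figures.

19.8 Ω

Seg 1: A = π(d/2)² = π(7.3500e-04 m)² = 1.697e-06 m²
R_1 = (1.70×10^-8)(607)/(1.697e-06) = 6.08 Ω
Seg 2: A = π(d/2)² = π(6.1000e-04 m)² = 1.169e-06 m²
R_2 = (2.59×10^-8)(543)/(1.169e-06) = 12.03 Ω
Seg 3: A = π(d/2)² = π(9.9000e-04 m)² = 3.079e-06 m²
R_3 = (2.59×10^-8)(195)/(3.079e-06) = 1.64 Ω
R_total = R_1 + R_2 + R_3 = 19.8 Ω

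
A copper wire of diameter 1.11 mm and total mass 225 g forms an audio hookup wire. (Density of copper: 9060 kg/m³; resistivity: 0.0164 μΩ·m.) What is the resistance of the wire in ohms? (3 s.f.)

ρ = 0.0164 μΩ·m = 1.64×10^-8 Ω·m
A = π(d/2)² = π(5.5500e-04 m)² = 9.6769e-07 m²
L = m/(density·A) = 0.225/(9060×9.6769e-07) = 25.66 m
R = ρL/A = (1.64×10^-8)(25.66)/(9.6769e-07) = 0.435 Ω

0.435 Ω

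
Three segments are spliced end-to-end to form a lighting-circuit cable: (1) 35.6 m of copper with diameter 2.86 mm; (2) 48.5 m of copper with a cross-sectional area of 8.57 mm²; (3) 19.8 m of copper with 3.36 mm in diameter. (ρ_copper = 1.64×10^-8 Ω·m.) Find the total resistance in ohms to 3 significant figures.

Seg 1: A = π(d/2)² = π(1.4300e-03 m)² = 6.424e-06 m²
R_1 = (1.64×10^-8)(35.6)/(6.424e-06) = 0.09088 Ω
Seg 2: A = 8.57 mm² = 8.570e-06 m²
R_2 = (1.64×10^-8)(48.5)/(8.570e-06) = 0.09281 Ω
Seg 3: A = π(d/2)² = π(1.6800e-03 m)² = 8.867e-06 m²
R_3 = (1.64×10^-8)(19.8)/(8.867e-06) = 0.03662 Ω
R_total = R_1 + R_2 + R_3 = 0.220 Ω

0.220 Ω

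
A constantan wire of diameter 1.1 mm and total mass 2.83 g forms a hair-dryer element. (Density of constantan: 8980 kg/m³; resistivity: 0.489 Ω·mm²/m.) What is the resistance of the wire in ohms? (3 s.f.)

0.171 Ω

ρ = 0.489 Ω·mm²/m = 4.89×10^-7 Ω·m
A = π(d/2)² = π(5.5000e-04 m)² = 9.5033e-07 m²
L = m/(density·A) = 0.00283/(8980×9.5033e-07) = 0.3316 m
R = ρL/A = (4.89×10^-7)(0.3316)/(9.5033e-07) = 0.171 Ω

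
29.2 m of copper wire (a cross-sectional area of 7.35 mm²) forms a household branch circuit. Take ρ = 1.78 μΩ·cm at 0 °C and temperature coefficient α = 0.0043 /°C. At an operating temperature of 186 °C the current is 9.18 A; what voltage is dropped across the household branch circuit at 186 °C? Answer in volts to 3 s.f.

ρ = 1.78 μΩ·cm = 1.78×10^-8 Ω·m
A = 7.35 mm² = 7.350e-06 m²
R₍0₎ = ρL/A = (1.78×10^-8)(29.2)/(7.350e-06) = 0.07072 Ω
R₍186₎ = R₍0₎(1 + αΔT) = 0.07072 × (1 + 0.0043×186) = 0.1273 Ω
V = IR = 9.18 × 0.1273 = 1.17 V

1.17 V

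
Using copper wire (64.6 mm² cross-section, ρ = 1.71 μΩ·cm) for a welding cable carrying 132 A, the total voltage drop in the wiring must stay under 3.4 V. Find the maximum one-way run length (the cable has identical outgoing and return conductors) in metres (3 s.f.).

48.7 m

ρ = 1.71 μΩ·cm = 1.71×10^-8 Ω·m
A = 64.6 mm² = 6.460e-05 m²
L_max = V_max·A/(2·ρI) = (3.4)(6.460e-05)/(2×1.71×10^-8×132) = 48.7 m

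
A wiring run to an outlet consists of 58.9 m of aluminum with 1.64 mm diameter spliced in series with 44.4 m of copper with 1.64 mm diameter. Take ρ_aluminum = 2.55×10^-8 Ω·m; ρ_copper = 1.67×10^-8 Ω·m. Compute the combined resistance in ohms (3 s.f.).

1.06 Ω

Segment 1: A = π(d/2)² = π(8.2000e-04 m)² = 2.112e-06 m²
R₁ = ρL/A = (2.55×10^-8)(58.9)/(2.112e-06) = 0.711 Ω
R₂ = (1.67×10^-8)(44.4)/(2.112e-06) = 0.351 Ω
R = R₁ + R₂ = 1.06 Ω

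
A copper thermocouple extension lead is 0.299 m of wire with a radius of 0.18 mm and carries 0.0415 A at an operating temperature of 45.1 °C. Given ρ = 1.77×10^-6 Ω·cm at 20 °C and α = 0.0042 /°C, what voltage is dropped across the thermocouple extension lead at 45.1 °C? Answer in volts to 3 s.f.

ρ = 1.77×10^-6 Ω·cm = 1.77×10^-8 Ω·m
A = πr² = π(1.8000e-04 m)² = 1.018e-07 m²
R₍20₎ = ρL/A = (1.77×10^-8)(0.299)/(1.018e-07) = 0.05199 Ω
R₍45.1₎ = R₍20₎(1 + αΔT) = 0.05199 × (1 + 0.0042×25.1) = 0.05747 Ω
V = IR = 0.0415 × 0.05747 = 0.00239 V

0.00239 V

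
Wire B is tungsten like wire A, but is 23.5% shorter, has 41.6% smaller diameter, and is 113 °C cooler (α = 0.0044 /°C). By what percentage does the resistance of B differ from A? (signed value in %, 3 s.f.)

R ∝ ρL/d² with ρ ∝ (1+αΔT), so R_B/R_A = (1 − 23.5/100) × (1 − 41.6/100)⁻² × (1 − 0.0044×113)
= 0.765 × 2.932 × 0.5028 = 1.128
(R_B − R_A)/R_A = 1.128 − 1 = 12.8%

12.8%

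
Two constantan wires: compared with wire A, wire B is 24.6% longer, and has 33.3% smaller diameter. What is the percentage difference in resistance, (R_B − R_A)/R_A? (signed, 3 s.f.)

180%

R ∝ L/d², so R_B/R_A = (1 + 24.6/100) × (1 − 33.3/100)⁻²
= 1.246 × 2.248 = 2.801
(R_B − R_A)/R_A = 2.801 − 1 = 180%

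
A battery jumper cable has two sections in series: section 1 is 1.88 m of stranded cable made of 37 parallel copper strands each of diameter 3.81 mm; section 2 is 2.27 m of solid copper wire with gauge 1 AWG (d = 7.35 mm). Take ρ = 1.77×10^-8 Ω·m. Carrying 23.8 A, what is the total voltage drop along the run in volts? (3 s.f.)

0.0244 V

Section 1: A_strand = π(1.9050e-03)² = 1.140e-05 m²; R₁ = ρL/(N·A_s) = (1.77×10^-8)(1.88)/(37×1.140e-05) = 7.888×10^-5 Ω
Section 2: A = π(7.35/2 mm)² = π(3.6750e-03 m)² = 4.243e-05 m²
R₂ = (1.77×10^-8)(2.27)/(4.243e-05) = 9.470×10^-4 Ω
R = R₁ + R₂ = 0.001026 Ω
V = IR = 23.8 × 0.001026 = 0.0244 V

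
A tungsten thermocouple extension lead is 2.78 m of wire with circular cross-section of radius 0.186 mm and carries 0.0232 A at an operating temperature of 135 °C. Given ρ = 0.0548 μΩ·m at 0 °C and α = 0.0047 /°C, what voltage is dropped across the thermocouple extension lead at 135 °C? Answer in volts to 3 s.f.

0.0532 V

ρ = 0.0548 μΩ·m = 5.48×10^-8 Ω·m
A = πr² = π(1.8600e-04 m)² = 1.087e-07 m²
R₍0₎ = ρL/A = (5.48×10^-8)(2.78)/(1.087e-07) = 1.402 Ω
R₍135₎ = R₍0₎(1 + αΔT) = 1.402 × (1 + 0.0047×135) = 2.291 Ω
V = IR = 0.0232 × 2.291 = 0.0532 V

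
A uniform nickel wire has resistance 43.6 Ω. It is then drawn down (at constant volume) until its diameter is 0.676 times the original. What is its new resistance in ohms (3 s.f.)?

Volume constant ⇒ L' = L/r² with r = 0.676. R' = ρL'/A' = ρ(L/r²)/(πr²d₀²/4) = R/r⁴.
R' = 4.789 × 43.6 = 209 Ω

209 Ω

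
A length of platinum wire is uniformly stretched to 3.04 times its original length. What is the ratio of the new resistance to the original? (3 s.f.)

9.24

Volume constant ⇒ A' = A/k with k = 3.04. R' = ρ(kL)/(A/k) = k²R.
Factor = 9.24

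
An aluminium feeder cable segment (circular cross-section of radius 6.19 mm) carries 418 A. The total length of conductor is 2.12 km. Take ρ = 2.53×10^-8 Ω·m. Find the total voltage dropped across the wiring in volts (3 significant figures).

186 V

A = πr² = π(6.1900e-03 m)² = 1.204e-04 m²
R = ρL/A = (2.53×10^-8)(2120)/(1.204e-04) = 0.4456 Ω
V = IR = 418 × 0.4456 = 186 V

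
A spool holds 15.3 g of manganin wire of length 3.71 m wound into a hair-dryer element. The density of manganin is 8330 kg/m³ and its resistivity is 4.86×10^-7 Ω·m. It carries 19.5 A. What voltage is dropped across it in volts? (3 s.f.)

A = m/(density·L) = 0.0153/(8330×3.71) = 4.9508e-07 m²
R = ρL/A = (4.86×10^-7)(3.71)/(4.9508e-07) = 3.642 Ω
V = IR = 19.5 × 3.642 = 71.0 V

71.0 V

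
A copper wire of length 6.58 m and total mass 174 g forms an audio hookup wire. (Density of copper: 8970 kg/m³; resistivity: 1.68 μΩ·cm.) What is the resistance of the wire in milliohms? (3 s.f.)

37.5 mΩ

ρ = 1.68 μΩ·cm = 1.68×10^-8 Ω·m
A = m/(density·L) = 0.174/(8970×6.58) = 2.9480e-06 m²
R = ρL/A = (1.68×10^-8)(6.58)/(2.9480e-06) = 37.5 mΩ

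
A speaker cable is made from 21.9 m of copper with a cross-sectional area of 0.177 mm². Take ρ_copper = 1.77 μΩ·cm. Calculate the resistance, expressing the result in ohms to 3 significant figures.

2.19 Ω

ρ = 1.77 μΩ·cm = 1.77×10^-8 Ω·m
A = 0.177 mm² = 1.770e-07 m²
R = ρL/A = (1.77×10^-8)(21.9 m)/(1.770e-07 m²) = 2.19 Ω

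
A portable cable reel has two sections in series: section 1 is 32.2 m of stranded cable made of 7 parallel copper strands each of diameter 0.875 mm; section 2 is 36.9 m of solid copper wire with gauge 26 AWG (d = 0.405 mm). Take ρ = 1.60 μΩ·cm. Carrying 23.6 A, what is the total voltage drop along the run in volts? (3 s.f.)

111 V

ρ = 1.60 μΩ·cm = 1.60×10^-8 Ω·m
Section 1: A_strand = π(4.3750e-04)² = 6.013e-07 m²; R₁ = ρL/(N·A_s) = (1.60×10^-8)(32.2)/(7×6.013e-07) = 0.1224 Ω
Section 2: A = π(0.405/2 mm)² = π(2.0250e-04 m)² = 1.288e-07 m²
R₂ = (1.60×10^-8)(36.9)/(1.288e-07) = 4.583 Ω
R = R₁ + R₂ = 4.705 Ω
V = IR = 23.6 × 4.705 = 111 V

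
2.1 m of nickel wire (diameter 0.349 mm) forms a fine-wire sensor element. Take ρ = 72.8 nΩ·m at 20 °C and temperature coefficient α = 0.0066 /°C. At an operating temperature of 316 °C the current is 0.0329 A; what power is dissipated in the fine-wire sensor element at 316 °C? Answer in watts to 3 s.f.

ρ = 72.8 nΩ·m = 7.28×10^-8 Ω·m
A = π(d/2)² = π(1.7450e-04 m)² = 9.566e-08 m²
R₍20₎ = ρL/A = (7.28×10^-8)(2.1)/(9.566e-08) = 1.598 Ω
R₍316₎ = R₍20₎(1 + αΔT) = 1.598 × (1 + 0.0066×296) = 4.72 Ω
P = I²R = (0.0329)² × 4.72 = 0.00511 W

0.00511 W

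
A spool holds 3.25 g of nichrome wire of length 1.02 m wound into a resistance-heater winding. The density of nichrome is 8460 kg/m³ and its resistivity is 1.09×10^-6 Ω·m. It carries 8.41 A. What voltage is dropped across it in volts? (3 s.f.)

A = m/(density·L) = 0.00325/(8460×1.02) = 3.7663e-07 m²
R = ρL/A = (1.09×10^-6)(1.02)/(3.7663e-07) = 2.952 Ω
V = IR = 8.41 × 2.952 = 24.8 V

24.8 V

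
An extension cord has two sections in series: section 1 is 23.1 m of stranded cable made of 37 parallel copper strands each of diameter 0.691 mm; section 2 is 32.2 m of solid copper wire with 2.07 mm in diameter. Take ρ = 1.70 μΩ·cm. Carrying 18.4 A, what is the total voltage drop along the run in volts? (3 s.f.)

ρ = 1.70 μΩ·cm = 1.70×10^-8 Ω·m
Section 1: A_strand = π(3.4550e-04)² = 3.750e-07 m²; R₁ = ρL/(N·A_s) = (1.70×10^-8)(23.1)/(37×3.750e-07) = 0.0283 Ω
Section 2: A = π(d/2)² = π(1.0350e-03 m)² = 3.365e-06 m²
R₂ = (1.70×10^-8)(32.2)/(3.365e-06) = 0.1627 Ω
R = R₁ + R₂ = 0.191 Ω
V = IR = 18.4 × 0.191 = 3.51 V

3.51 V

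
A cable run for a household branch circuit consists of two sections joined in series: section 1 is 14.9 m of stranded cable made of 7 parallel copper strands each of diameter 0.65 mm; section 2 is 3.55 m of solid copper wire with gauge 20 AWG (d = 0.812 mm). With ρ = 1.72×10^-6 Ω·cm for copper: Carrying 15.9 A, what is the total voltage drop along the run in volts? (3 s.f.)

3.63 V

ρ = 1.72×10^-6 Ω·cm = 1.72×10^-8 Ω·m
Section 1: A_strand = π(3.2500e-04)² = 3.318e-07 m²; R₁ = ρL/(N·A_s) = (1.72×10^-8)(14.9)/(7×3.318e-07) = 0.1103 Ω
Section 2: A = π(0.812/2 mm)² = π(4.0600e-04 m)² = 5.178e-07 m²
R₂ = (1.72×10^-8)(3.55)/(5.178e-07) = 0.1179 Ω
R = R₁ + R₂ = 0.2282 Ω
V = IR = 15.9 × 0.2282 = 3.63 V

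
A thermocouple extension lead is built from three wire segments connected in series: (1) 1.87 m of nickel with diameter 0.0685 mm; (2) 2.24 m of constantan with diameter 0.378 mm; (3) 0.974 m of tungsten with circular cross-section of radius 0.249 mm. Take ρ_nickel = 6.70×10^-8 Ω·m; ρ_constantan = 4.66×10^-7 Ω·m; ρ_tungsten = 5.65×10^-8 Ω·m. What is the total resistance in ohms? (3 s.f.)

43.6 Ω

Seg 1: A = π(d/2)² = π(3.4250e-05 m)² = 3.685e-09 m²
R_1 = (6.70×10^-8)(1.87)/(3.685e-09) = 34 Ω
Seg 2: A = π(d/2)² = π(1.8900e-04 m)² = 1.122e-07 m²
R_2 = (4.66×10^-7)(2.24)/(1.122e-07) = 9.302 Ω
Seg 3: A = πr² = π(2.4900e-04 m)² = 1.948e-07 m²
R_3 = (5.65×10^-8)(0.974)/(1.948e-07) = 0.2825 Ω
R_total = R_1 + R_2 + R_3 = 43.6 Ω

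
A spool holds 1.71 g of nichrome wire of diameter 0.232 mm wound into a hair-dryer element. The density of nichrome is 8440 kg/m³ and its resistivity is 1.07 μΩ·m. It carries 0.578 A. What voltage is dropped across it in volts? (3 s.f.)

ρ = 1.07 μΩ·m = 1.07×10^-6 Ω·m
A = π(d/2)² = π(1.1600e-04 m)² = 4.2273e-08 m²
L = m/(density·A) = 0.00171/(8440×4.2273e-08) = 4.793 m
R = ρL/A = (1.07×10^-6)(4.793)/(4.2273e-08) = 121.3 Ω
V = IR = 0.578 × 121.3 = 70.1 V

70.1 V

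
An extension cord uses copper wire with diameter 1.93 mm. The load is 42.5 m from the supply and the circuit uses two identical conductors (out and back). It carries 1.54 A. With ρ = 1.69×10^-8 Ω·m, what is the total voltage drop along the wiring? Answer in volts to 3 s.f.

0.756 V

A = π(d/2)² = π(9.6500e-04 m)² = 2.926e-06 m²
Total conductor length (both ways) L = 2 × 42.5 = 85 m
R = ρL/A = (1.69×10^-8)(85)/(2.926e-06) = 0.491 Ω
V = IR = 1.54 × 0.491 = 0.756 V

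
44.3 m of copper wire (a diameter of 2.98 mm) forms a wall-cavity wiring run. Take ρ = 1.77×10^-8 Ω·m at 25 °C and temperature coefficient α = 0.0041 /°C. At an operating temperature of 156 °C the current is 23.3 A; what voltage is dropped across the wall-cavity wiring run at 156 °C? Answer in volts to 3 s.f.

4.03 V

A = π(d/2)² = π(1.4900e-03 m)² = 6.975e-06 m²
R₍25₎ = ρL/A = (1.77×10^-8)(44.3)/(6.975e-06) = 0.1124 Ω
R₍156₎ = R₍25₎(1 + αΔT) = 0.1124 × (1 + 0.0041×131) = 0.1728 Ω
V = IR = 23.3 × 0.1728 = 4.03 V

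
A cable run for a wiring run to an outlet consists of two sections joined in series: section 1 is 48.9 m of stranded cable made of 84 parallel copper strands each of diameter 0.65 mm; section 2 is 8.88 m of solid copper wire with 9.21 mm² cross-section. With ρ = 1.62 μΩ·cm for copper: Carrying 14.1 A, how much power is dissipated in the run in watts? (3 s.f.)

ρ = 1.62 μΩ·cm = 1.62×10^-8 Ω·m
Section 1: A_strand = π(3.2500e-04)² = 3.318e-07 m²; R₁ = ρL/(N·A_s) = (1.62×10^-8)(48.9)/(84×3.318e-07) = 0.02842 Ω
Section 2: A = 9.21 mm² = 9.210e-06 m²
R₂ = (1.62×10^-8)(8.88)/(9.210e-06) = 0.01562 Ω
R = R₁ + R₂ = 0.04404 Ω
P = I²R = (14.1)² × 0.04404 = 8.76 W

8.76 W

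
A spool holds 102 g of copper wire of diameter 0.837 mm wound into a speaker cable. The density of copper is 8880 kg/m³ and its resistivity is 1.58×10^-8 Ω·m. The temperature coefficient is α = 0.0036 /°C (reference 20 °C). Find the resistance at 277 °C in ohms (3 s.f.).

1.15 Ω

A = π(d/2)² = π(4.1850e-04 m)² = 5.5023e-07 m²
L = m/(density·A) = 0.102/(8880×5.5023e-07) = 20.88 m
R = ρL/A = (1.58×10^-8)(20.88)/(5.5023e-07) = 0.5995 Ω
R(277 °C) = 0.5995 × (1 + 0.0036×257) = 1.15 Ω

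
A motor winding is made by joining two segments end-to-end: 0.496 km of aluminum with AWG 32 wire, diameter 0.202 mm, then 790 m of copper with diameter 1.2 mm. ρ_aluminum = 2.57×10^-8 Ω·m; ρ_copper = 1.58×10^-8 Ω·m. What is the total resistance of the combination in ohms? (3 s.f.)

Segment 1: A = π(0.202/2 mm)² = π(1.0100e-04 m)² = 3.205e-08 m²
R₁ = ρL/A = (2.57×10^-8)(496)/(3.205e-08) = 397.8 Ω
Segment 2: A = π(d/2)² = π(6.0000e-04 m)² = 1.131e-06 m²
R₂ = (1.58×10^-8)(790)/(1.131e-06) = 11.04 Ω
R = R₁ + R₂ = 409 Ω

409 Ω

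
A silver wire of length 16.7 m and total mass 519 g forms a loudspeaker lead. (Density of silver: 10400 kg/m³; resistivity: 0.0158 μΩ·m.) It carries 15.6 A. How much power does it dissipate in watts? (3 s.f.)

ρ = 0.0158 μΩ·m = 1.58×10^-8 Ω·m
A = m/(density·L) = 0.519/(10400×16.7) = 2.9883e-06 m²
R = ρL/A = (1.58×10^-8)(16.7)/(2.9883e-06) = 0.0883 Ω
P = I²R = (15.6)² × 0.0883 = 21.5 W

21.5 W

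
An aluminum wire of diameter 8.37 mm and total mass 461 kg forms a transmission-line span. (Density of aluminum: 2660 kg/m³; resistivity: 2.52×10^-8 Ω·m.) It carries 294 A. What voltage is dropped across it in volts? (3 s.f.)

424 V

A = π(d/2)² = π(4.1850e-03 m)² = 5.5023e-05 m²
L = m/(density·A) = 461/(2660×5.5023e-05) = 3150 m
R = ρL/A = (2.52×10^-8)(3150)/(5.5023e-05) = 1.443 Ω
V = IR = 294 × 1.443 = 424 V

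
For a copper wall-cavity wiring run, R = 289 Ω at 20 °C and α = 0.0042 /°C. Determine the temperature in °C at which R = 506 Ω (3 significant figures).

R = R₀(1 + α(T − T₀)) ⇒ T = T₀ + (R/R₀ − 1)/α
T = 20 + (506/289 − 1)/0.0042 = 20 + (0.7509)/0.0042 = 199 °C

199 °C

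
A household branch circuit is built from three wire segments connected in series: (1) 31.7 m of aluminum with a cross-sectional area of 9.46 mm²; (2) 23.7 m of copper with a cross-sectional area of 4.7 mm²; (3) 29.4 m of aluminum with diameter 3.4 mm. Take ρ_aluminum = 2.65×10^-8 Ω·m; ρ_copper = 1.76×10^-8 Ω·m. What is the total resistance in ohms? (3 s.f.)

0.263 Ω

Seg 1: A = 9.46 mm² = 9.460e-06 m²
R_1 = (2.65×10^-8)(31.7)/(9.460e-06) = 0.0888 Ω
Seg 2: A = 4.7 mm² = 4.700e-06 m²
R_2 = (1.76×10^-8)(23.7)/(4.700e-06) = 0.08875 Ω
Seg 3: A = π(d/2)² = π(1.7000e-03 m)² = 9.079e-06 m²
R_3 = (2.65×10^-8)(29.4)/(9.079e-06) = 0.08581 Ω
R_total = R_1 + R_2 + R_3 = 0.263 Ω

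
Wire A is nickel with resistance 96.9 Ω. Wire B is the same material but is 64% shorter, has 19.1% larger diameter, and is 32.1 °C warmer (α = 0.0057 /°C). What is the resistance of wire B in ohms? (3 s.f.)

R ∝ ρL/d² with ρ ∝ (1+αΔT), so R_B/R_A = (1 − 64/100) × (1 + 19.1/100)⁻² × (1 + 0.0057×32.1)
= 0.36 × 0.705 × 1.183 = 0.3002
R_B = 0.3002 × 96.9 = 29.1 Ω

29.1 Ω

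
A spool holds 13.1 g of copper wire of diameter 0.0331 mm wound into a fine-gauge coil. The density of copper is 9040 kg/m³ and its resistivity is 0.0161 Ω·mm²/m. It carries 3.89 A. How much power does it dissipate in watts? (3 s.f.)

4.77×10^5 W

ρ = 0.0161 Ω·mm²/m = 1.61×10^-8 Ω·m
A = π(d/2)² = π(1.6550e-05 m)² = 8.6049e-10 m²
L = m/(density·A) = 0.0131/(9040×8.6049e-10) = 1684 m
R = ρL/A = (1.61×10^-8)(1684)/(8.6049e-10) = 31510 Ω
P = I²R = (3.89)² × 31510 = 4.77×10^5 W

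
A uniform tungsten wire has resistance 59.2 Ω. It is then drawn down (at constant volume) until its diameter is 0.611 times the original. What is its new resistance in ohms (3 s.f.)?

425 Ω

Volume constant ⇒ L' = L/r² with r = 0.611. R' = ρL'/A' = ρ(L/r²)/(πr²d₀²/4) = R/r⁴.
R' = 7.175 × 59.2 = 425 Ω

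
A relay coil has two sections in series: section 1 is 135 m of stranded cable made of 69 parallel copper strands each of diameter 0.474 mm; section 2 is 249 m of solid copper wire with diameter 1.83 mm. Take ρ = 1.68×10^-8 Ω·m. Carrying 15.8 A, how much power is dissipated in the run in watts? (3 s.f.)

444 W

Section 1: A_strand = π(2.3700e-04)² = 1.765e-07 m²; R₁ = ρL/(N·A_s) = (1.68×10^-8)(135)/(69×1.765e-07) = 0.1863 Ω
Section 2: A = π(d/2)² = π(9.1500e-04 m)² = 2.630e-06 m²
R₂ = (1.68×10^-8)(249)/(2.630e-06) = 1.59 Ω
R = R₁ + R₂ = 1.777 Ω
P = I²R = (15.8)² × 1.777 = 444 W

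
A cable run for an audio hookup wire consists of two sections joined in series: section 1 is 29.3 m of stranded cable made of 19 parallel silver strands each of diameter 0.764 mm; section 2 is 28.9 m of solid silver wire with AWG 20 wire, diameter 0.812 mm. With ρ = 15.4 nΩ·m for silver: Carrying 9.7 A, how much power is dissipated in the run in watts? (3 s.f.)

85.7 W

ρ = 15.4 nΩ·m = 1.54×10^-8 Ω·m
Section 1: A_strand = π(3.8200e-04)² = 4.584e-07 m²; R₁ = ρL/(N·A_s) = (1.54×10^-8)(29.3)/(19×4.584e-07) = 0.0518 Ω
Section 2: A = π(0.812/2 mm)² = π(4.0600e-04 m)² = 5.178e-07 m²
R₂ = (1.54×10^-8)(28.9)/(5.178e-07) = 0.8594 Ω
R = R₁ + R₂ = 0.9112 Ω
P = I²R = (9.7)² × 0.9112 = 85.7 W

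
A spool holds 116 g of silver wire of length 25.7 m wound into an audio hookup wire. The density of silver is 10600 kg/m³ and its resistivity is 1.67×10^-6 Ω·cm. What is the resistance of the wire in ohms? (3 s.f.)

1.01 Ω

ρ = 1.67×10^-6 Ω·cm = 1.67×10^-8 Ω·m
A = m/(density·L) = 0.116/(10600×25.7) = 4.2581e-07 m²
R = ρL/A = (1.67×10^-8)(25.7)/(4.2581e-07) = 1.01 Ω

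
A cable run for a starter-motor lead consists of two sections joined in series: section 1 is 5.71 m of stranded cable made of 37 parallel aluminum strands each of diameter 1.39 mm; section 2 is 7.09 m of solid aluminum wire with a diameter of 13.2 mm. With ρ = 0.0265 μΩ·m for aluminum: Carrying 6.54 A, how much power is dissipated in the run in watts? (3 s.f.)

ρ = 0.0265 μΩ·m = 2.65×10^-8 Ω·m
Section 1: A_strand = π(6.9500e-04)² = 1.517e-06 m²; R₁ = ρL/(N·A_s) = (2.65×10^-8)(5.71)/(37×1.517e-06) = 0.002695 Ω
Section 2: A = π(d/2)² = π(6.6000e-03 m)² = 1.368e-04 m²
R₂ = (2.65×10^-8)(7.09)/(1.368e-04) = 0.001373 Ω
R = R₁ + R₂ = 0.004068 Ω
P = I²R = (6.54)² × 0.004068 = 0.174 W

0.174 W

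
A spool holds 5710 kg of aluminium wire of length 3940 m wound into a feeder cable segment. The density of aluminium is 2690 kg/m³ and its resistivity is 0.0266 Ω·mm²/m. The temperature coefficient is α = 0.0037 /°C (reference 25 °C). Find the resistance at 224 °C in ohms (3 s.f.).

ρ = 0.0266 Ω·mm²/m = 2.66×10^-8 Ω·m
A = m/(density·L) = 5710/(2690×3940) = 5.3875e-04 m²
R = ρL/A = (2.66×10^-8)(3940)/(5.3875e-04) = 0.1945 Ω
R(224 °C) = 0.1945 × (1 + 0.0037×199) = 0.338 Ω

0.338 Ω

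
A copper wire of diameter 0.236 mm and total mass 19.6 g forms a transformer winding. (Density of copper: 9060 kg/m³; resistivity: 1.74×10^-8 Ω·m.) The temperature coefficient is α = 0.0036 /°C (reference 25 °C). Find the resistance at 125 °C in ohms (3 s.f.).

26.8 Ω

A = π(d/2)² = π(1.1800e-04 m)² = 4.3744e-08 m²
L = m/(density·A) = 0.0196/(9060×4.3744e-08) = 49.46 m
R = ρL/A = (1.74×10^-8)(49.46)/(4.3744e-08) = 19.67 Ω
R(125 °C) = 19.67 × (1 + 0.0036×100) = 26.8 Ω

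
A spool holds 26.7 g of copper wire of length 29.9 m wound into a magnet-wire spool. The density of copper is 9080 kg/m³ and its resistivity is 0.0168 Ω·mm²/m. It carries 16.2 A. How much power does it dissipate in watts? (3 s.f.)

ρ = 0.0168 Ω·mm²/m = 1.68×10^-8 Ω·m
A = m/(density·L) = 0.0267/(9080×29.9) = 9.8345e-08 m²
R = ρL/A = (1.68×10^-8)(29.9)/(9.8345e-08) = 5.108 Ω
P = I²R = (16.2)² × 5.108 = 1340 W

1340 W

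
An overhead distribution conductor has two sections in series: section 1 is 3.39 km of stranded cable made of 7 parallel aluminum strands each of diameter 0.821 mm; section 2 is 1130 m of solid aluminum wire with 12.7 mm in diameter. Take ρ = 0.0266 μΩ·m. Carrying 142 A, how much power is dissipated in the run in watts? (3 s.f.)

4.95×10^5 W

ρ = 0.0266 μΩ·m = 2.66×10^-8 Ω·m
Section 1: A_strand = π(4.1050e-04)² = 5.294e-07 m²; R₁ = ρL/(N·A_s) = (2.66×10^-8)(3390)/(7×5.294e-07) = 24.33 Ω
Section 2: A = π(d/2)² = π(6.3500e-03 m)² = 1.267e-04 m²
R₂ = (2.66×10^-8)(1130)/(1.267e-04) = 0.2373 Ω
R = R₁ + R₂ = 24.57 Ω
P = I²R = (142)² × 24.57 = 4.95×10^5 W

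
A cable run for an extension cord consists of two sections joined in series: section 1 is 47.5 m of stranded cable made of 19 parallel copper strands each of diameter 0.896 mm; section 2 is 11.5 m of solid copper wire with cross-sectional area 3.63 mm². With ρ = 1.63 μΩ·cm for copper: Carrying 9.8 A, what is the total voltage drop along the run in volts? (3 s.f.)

ρ = 1.63 μΩ·cm = 1.63×10^-8 Ω·m
Section 1: A_strand = π(4.4800e-04)² = 6.305e-07 m²; R₁ = ρL/(N·A_s) = (1.63×10^-8)(47.5)/(19×6.305e-07) = 0.06463 Ω
Section 2: A = 3.63 mm² = 3.630e-06 m²
R₂ = (1.63×10^-8)(11.5)/(3.630e-06) = 0.05164 Ω
R = R₁ + R₂ = 0.1163 Ω
V = IR = 9.8 × 0.1163 = 1.14 V

1.14 V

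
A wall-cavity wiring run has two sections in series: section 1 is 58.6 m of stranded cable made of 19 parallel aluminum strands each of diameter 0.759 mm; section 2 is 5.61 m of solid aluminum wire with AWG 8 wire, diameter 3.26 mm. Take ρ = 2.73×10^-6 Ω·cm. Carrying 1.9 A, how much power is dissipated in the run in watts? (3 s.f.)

ρ = 2.73×10^-6 Ω·cm = 2.73×10^-8 Ω·m
Section 1: A_strand = π(3.7950e-04)² = 4.525e-07 m²; R₁ = ρL/(N·A_s) = (2.73×10^-8)(58.6)/(19×4.525e-07) = 0.1861 Ω
Section 2: A = π(3.26/2 mm)² = π(1.6300e-03 m)² = 8.347e-06 m²
R₂ = (2.73×10^-8)(5.61)/(8.347e-06) = 0.01835 Ω
R = R₁ + R₂ = 0.2044 Ω
P = I²R = (1.9)² × 0.2044 = 0.738 W

0.738 W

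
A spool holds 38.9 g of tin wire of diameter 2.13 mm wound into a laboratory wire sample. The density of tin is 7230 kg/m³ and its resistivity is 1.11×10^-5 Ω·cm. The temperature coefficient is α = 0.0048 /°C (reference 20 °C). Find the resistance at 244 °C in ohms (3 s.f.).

ρ = 1.11×10^-5 Ω·cm = 1.11×10^-7 Ω·m
A = π(d/2)² = π(1.0650e-03 m)² = 3.5633e-06 m²
L = m/(density·A) = 0.0389/(7230×3.5633e-06) = 1.51 m
R = ρL/A = (1.11×10^-7)(1.51)/(3.5633e-06) = 0.04704 Ω
R(244 °C) = 0.04704 × (1 + 0.0048×224) = 0.0976 Ω

0.0976 Ω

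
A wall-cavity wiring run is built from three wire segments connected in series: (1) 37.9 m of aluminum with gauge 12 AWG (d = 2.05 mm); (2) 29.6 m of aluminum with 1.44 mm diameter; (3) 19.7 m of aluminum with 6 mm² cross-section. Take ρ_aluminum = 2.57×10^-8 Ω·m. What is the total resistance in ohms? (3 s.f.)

Seg 1: A = π(2.05/2 mm)² = π(1.0250e-03 m)² = 3.301e-06 m²
R_1 = (2.57×10^-8)(37.9)/(3.301e-06) = 0.2951 Ω
Seg 2: A = π(d/2)² = π(7.2000e-04 m)² = 1.629e-06 m²
R_2 = (2.57×10^-8)(29.6)/(1.629e-06) = 0.4671 Ω
Seg 3: A = 6 mm² = 6.000e-06 m²
R_3 = (2.57×10^-8)(19.7)/(6.000e-06) = 0.08438 Ω
R_total = R_1 + R_2 + R_3 = 0.847 Ω

0.847 Ω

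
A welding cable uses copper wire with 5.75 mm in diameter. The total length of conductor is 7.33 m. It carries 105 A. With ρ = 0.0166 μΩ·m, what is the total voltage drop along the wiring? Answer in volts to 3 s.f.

ρ = 0.0166 μΩ·m = 1.66×10^-8 Ω·m
A = π(d/2)² = π(2.8750e-03 m)² = 2.597e-05 m²
R = ρL/A = (1.66×10^-8)(7.33)/(2.597e-05) = 0.004686 Ω
V = IR = 105 × 0.004686 = 0.492 V

0.492 V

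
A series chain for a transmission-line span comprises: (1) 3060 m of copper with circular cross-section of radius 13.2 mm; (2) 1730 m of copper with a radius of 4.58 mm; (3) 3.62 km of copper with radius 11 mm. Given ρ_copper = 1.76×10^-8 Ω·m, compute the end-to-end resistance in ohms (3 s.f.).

0.728 Ω

Seg 1: A = πr² = π(1.3200e-02 m)² = 5.474e-04 m²
R_1 = (1.76×10^-8)(3060)/(5.474e-04) = 0.09839 Ω
Seg 2: A = πr² = π(4.5800e-03 m)² = 6.590e-05 m²
R_2 = (1.76×10^-8)(1730)/(6.590e-05) = 0.462 Ω
Seg 3: A = πr² = π(1.1000e-02 m)² = 3.801e-04 m²
R_3 = (1.76×10^-8)(3620)/(3.801e-04) = 0.1676 Ω
R_total = R_1 + R_2 + R_3 = 0.728 Ω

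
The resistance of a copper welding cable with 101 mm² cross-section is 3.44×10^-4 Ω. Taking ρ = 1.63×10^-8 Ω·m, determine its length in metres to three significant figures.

2.13 m

A = 101 mm² = 1.010e-04 m²
L = RA/ρ = (3.44×10^-4)(1.010e-04)/(1.63×10^-8) = 2.13 m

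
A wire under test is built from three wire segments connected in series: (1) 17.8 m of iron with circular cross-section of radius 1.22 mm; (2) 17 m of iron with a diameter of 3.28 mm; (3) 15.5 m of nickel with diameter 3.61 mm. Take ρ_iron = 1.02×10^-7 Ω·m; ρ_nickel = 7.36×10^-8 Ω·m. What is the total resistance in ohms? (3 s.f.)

Seg 1: A = πr² = π(1.2200e-03 m)² = 4.676e-06 m²
R_1 = (1.02×10^-7)(17.8)/(4.676e-06) = 0.3883 Ω
Seg 2: A = π(d/2)² = π(1.6400e-03 m)² = 8.450e-06 m²
R_2 = (1.02×10^-7)(17)/(8.450e-06) = 0.2052 Ω
Seg 3: A = π(d/2)² = π(1.8050e-03 m)² = 1.024e-05 m²
R_3 = (7.36×10^-8)(15.5)/(1.024e-05) = 0.1115 Ω
R_total = R_1 + R_2 + R_3 = 0.705 Ω

0.705 Ω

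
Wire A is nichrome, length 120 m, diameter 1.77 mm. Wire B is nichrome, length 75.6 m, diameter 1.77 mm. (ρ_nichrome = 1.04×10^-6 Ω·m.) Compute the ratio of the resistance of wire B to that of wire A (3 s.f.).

0.630

R ∝ ρL/d², so R_B/R_A = (L_B/L_A)
= (75.6/120) = 0.630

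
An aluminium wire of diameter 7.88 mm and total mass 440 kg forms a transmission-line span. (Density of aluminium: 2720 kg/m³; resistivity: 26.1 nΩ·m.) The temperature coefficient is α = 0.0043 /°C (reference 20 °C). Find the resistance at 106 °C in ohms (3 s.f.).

2.43 Ω

ρ = 26.1 nΩ·m = 2.61×10^-8 Ω·m
A = π(d/2)² = π(3.9400e-03 m)² = 4.8769e-05 m²
L = m/(density·A) = 440/(2720×4.8769e-05) = 3317 m
R = ρL/A = (2.61×10^-8)(3317)/(4.8769e-05) = 1.775 Ω
R(106 °C) = 1.775 × (1 + 0.0043×86) = 2.43 Ω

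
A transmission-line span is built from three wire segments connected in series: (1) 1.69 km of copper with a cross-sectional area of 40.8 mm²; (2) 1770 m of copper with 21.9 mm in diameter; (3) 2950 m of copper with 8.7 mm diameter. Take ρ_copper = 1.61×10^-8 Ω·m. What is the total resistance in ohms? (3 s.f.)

1.54 Ω

Seg 1: A = 40.8 mm² = 4.080e-05 m²
R_1 = (1.61×10^-8)(1690)/(4.080e-05) = 0.6669 Ω
Seg 2: A = π(d/2)² = π(1.0950e-02 m)² = 3.767e-04 m²
R_2 = (1.61×10^-8)(1770)/(3.767e-04) = 0.07565 Ω
Seg 3: A = π(d/2)² = π(4.3500e-03 m)² = 5.945e-05 m²
R_3 = (1.61×10^-8)(2950)/(5.945e-05) = 0.7989 Ω
R_total = R_1 + R_2 + R_3 = 1.54 Ω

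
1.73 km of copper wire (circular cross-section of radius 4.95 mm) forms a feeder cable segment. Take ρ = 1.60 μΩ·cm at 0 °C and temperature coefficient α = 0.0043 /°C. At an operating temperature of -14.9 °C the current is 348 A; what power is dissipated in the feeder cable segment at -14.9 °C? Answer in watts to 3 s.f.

ρ = 1.60 μΩ·cm = 1.60×10^-8 Ω·m
A = πr² = π(4.9500e-03 m)² = 7.698e-05 m²
R₍0₎ = ρL/A = (1.60×10^-8)(1730)/(7.698e-05) = 0.3596 Ω
R₍-14.9₎ = R₍0₎(1 + αΔT) = 0.3596 × (1 + 0.0043×-14.9) = 0.3365 Ω
P = I²R = (348)² × 0.3365 = 40800 W

40800 W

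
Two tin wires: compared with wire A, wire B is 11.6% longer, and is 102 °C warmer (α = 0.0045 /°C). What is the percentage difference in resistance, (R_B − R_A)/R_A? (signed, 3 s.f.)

62.8%

R ∝ ρL/d² with ρ ∝ (1+αΔT), so R_B/R_A = (1 + 11.6/100) × (1 + 0.0045×102)
= 1.116 × 1.459 = 1.628
(R_B − R_A)/R_A = 1.628 − 1 = 62.8%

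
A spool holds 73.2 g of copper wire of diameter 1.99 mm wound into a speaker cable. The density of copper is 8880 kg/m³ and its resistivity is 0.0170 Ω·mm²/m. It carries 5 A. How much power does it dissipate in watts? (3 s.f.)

ρ = 0.0170 Ω·mm²/m = 1.70×10^-8 Ω·m
A = π(d/2)² = π(9.9500e-04 m)² = 3.1103e-06 m²
L = m/(density·A) = 0.0732/(8880×3.1103e-06) = 2.65 m
R = ρL/A = (1.70×10^-8)(2.65)/(3.1103e-06) = 0.01449 Ω
P = I²R = (5)² × 0.01449 = 0.362 W

0.362 W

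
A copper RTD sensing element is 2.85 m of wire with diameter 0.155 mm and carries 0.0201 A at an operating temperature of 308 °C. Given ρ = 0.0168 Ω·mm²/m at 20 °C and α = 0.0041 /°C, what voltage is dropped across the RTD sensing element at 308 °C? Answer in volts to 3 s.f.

ρ = 0.0168 Ω·mm²/m = 1.68×10^-8 Ω·m
A = π(d/2)² = π(7.7500e-05 m)² = 1.887e-08 m²
R₍20₎ = ρL/A = (1.68×10^-8)(2.85)/(1.887e-08) = 2.537 Ω
R₍308₎ = R₍20₎(1 + αΔT) = 2.537 × (1 + 0.0041×288) = 5.534 Ω
V = IR = 0.0201 × 5.534 = 0.111 V

0.111 V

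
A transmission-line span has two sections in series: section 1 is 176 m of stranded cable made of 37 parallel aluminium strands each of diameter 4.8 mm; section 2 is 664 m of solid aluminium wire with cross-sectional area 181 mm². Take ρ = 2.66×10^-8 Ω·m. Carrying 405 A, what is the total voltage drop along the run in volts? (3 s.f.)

Section 1: A_strand = π(2.4000e-03)² = 1.810e-05 m²; R₁ = ρL/(N·A_s) = (2.66×10^-8)(176)/(37×1.810e-05) = 0.006992 Ω
Section 2: A = 181 mm² = 1.810e-04 m²
R₂ = (2.66×10^-8)(664)/(1.810e-04) = 0.09758 Ω
R = R₁ + R₂ = 0.1046 Ω
V = IR = 405 × 0.1046 = 42.4 V

42.4 V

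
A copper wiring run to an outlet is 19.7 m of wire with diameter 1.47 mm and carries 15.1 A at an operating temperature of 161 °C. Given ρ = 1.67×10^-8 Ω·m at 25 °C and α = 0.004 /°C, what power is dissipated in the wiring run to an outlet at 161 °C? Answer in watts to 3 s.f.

A = π(d/2)² = π(7.3500e-04 m)² = 1.697e-06 m²
R₍25₎ = ρL/A = (1.67×10^-8)(19.7)/(1.697e-06) = 0.1938 Ω
R₍161₎ = R₍25₎(1 + αΔT) = 0.1938 × (1 + 0.004×136) = 0.2993 Ω
P = I²R = (15.1)² × 0.2993 = 68.2 W

68.2 W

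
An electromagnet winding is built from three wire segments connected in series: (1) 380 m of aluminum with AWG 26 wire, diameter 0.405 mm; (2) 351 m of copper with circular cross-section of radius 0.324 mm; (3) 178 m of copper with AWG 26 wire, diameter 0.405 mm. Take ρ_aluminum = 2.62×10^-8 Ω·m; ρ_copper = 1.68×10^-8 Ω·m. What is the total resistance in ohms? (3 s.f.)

Seg 1: A = π(0.405/2 mm)² = π(2.0250e-04 m)² = 1.288e-07 m²
R_1 = (2.62×10^-8)(380)/(1.288e-07) = 77.28 Ω
Seg 2: A = πr² = π(3.2400e-04 m)² = 3.298e-07 m²
R_2 = (1.68×10^-8)(351)/(3.298e-07) = 17.88 Ω
Seg 3: A = π(0.405/2 mm)² = π(2.0250e-04 m)² = 1.288e-07 m²
R_3 = (1.68×10^-8)(178)/(1.288e-07) = 23.21 Ω
R_total = R_1 + R_2 + R_3 = 118 Ω

118 Ω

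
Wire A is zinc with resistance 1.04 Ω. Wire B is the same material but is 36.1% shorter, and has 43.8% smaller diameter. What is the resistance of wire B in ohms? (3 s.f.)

2.10 Ω

R ∝ L/d², so R_B/R_A = (1 − 36.1/100) × (1 − 43.8/100)⁻²
= 0.639 × 3.166 = 2.023
R_B = 2.023 × 1.04 = 2.10 Ω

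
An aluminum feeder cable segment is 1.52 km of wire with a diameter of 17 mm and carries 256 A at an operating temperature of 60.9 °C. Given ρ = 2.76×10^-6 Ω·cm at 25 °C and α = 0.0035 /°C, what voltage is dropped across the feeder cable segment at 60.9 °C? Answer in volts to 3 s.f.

ρ = 2.76×10^-6 Ω·cm = 2.76×10^-8 Ω·m
A = π(d/2)² = π(8.5000e-03 m)² = 2.270e-04 m²
R₍25₎ = ρL/A = (2.76×10^-8)(1520)/(2.270e-04) = 0.1848 Ω
R₍60.9₎ = R₍25₎(1 + αΔT) = 0.1848 × (1 + 0.0035×35.9) = 0.2081 Ω
V = IR = 256 × 0.2081 = 53.3 V

53.3 V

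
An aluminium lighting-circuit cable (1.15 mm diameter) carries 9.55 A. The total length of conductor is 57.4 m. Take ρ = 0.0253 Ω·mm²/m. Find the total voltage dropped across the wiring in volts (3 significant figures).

13.4 V

ρ = 0.0253 Ω·mm²/m = 2.53×10^-8 Ω·m
A = π(d/2)² = π(5.7500e-04 m)² = 1.039e-06 m²
R = ρL/A = (2.53×10^-8)(57.4)/(1.039e-06) = 1.398 Ω
V = IR = 9.55 × 1.398 = 13.4 V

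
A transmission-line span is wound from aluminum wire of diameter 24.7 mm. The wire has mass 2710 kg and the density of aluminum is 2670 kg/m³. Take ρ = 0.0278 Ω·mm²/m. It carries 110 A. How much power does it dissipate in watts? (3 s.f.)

1490 W

ρ = 0.0278 Ω·mm²/m = 2.78×10^-8 Ω·m
A = π(d/2)² = π(1.2350e-02 m)² = 4.7916e-04 m²
L = m/(density·A) = 2710/(2670×4.7916e-04) = 2118 m
R = ρL/A = (2.78×10^-8)(2118)/(4.7916e-04) = 0.1229 Ω
P = I²R = (110)² × 0.1229 = 1490 W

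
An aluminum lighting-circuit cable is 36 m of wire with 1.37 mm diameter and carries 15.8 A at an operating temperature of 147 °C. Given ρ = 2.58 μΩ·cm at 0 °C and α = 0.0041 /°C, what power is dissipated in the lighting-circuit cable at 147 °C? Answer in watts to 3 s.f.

252 W

ρ = 2.58 μΩ·cm = 2.58×10^-8 Ω·m
A = π(d/2)² = π(6.8500e-04 m)² = 1.474e-06 m²
R₍0₎ = ρL/A = (2.58×10^-8)(36)/(1.474e-06) = 0.6301 Ω
R₍147₎ = R₍0₎(1 + αΔT) = 0.6301 × (1 + 0.0041×147) = 1.01 Ω
P = I²R = (15.8)² × 1.01 = 252 W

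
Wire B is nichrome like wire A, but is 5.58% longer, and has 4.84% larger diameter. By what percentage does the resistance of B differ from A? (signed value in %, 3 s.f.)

-3.94%

R ∝ L/d², so R_B/R_A = (1 + 5.58/100) × (1 + 4.84/100)⁻²
= 1.056 × 0.9098 = 0.9606
(R_B − R_A)/R_A = 0.9606 − 1 = -3.94%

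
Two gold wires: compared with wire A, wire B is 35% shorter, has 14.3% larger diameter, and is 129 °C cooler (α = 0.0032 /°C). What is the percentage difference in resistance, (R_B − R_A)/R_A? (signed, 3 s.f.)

-70.8%

R ∝ ρL/d² with ρ ∝ (1+αΔT), so R_B/R_A = (1 − 35/100) × (1 + 14.3/100)⁻² × (1 − 0.0032×129)
= 0.65 × 0.7654 × 0.5872 = 0.2922
(R_B − R_A)/R_A = 0.2922 − 1 = -70.8%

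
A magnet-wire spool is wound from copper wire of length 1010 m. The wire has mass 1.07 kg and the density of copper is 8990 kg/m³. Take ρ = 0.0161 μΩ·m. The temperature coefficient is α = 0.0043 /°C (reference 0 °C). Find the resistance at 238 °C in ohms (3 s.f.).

279 Ω

ρ = 0.0161 μΩ·m = 1.61×10^-8 Ω·m
A = m/(density·L) = 1.07/(8990×1010) = 1.1784e-07 m²
R = ρL/A = (1.61×10^-8)(1010)/(1.1784e-07) = 138 Ω
R(238 °C) = 138 × (1 + 0.0043×238) = 279 Ω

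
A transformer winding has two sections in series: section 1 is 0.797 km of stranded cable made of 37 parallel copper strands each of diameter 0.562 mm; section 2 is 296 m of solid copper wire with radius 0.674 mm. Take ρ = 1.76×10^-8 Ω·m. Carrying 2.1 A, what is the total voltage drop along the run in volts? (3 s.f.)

10.9 V

Section 1: A_strand = π(2.8100e-04)² = 2.481e-07 m²; R₁ = ρL/(N·A_s) = (1.76×10^-8)(797)/(37×2.481e-07) = 1.528 Ω
Section 2: A = πr² = π(6.7400e-04 m)² = 1.427e-06 m²
R₂ = (1.76×10^-8)(296)/(1.427e-06) = 3.65 Ω
R = R₁ + R₂ = 5.179 Ω
V = IR = 2.1 × 5.179 = 10.9 V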